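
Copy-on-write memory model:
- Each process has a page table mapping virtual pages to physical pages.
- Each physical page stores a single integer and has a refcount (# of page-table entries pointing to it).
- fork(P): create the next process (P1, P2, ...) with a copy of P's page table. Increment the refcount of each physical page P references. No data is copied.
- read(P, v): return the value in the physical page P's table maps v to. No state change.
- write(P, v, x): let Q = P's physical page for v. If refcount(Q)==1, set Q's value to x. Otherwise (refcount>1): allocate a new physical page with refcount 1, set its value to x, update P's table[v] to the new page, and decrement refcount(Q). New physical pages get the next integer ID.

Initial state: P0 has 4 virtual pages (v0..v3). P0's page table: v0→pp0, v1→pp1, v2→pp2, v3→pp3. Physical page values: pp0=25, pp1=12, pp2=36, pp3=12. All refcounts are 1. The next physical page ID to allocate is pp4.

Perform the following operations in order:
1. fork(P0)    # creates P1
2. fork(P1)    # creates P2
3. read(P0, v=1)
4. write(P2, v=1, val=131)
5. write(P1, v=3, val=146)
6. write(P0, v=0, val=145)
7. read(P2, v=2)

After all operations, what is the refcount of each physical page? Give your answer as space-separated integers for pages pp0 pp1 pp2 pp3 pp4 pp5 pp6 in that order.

Answer: 2 2 3 2 1 1 1

Derivation:
Op 1: fork(P0) -> P1. 4 ppages; refcounts: pp0:2 pp1:2 pp2:2 pp3:2
Op 2: fork(P1) -> P2. 4 ppages; refcounts: pp0:3 pp1:3 pp2:3 pp3:3
Op 3: read(P0, v1) -> 12. No state change.
Op 4: write(P2, v1, 131). refcount(pp1)=3>1 -> COPY to pp4. 5 ppages; refcounts: pp0:3 pp1:2 pp2:3 pp3:3 pp4:1
Op 5: write(P1, v3, 146). refcount(pp3)=3>1 -> COPY to pp5. 6 ppages; refcounts: pp0:3 pp1:2 pp2:3 pp3:2 pp4:1 pp5:1
Op 6: write(P0, v0, 145). refcount(pp0)=3>1 -> COPY to pp6. 7 ppages; refcounts: pp0:2 pp1:2 pp2:3 pp3:2 pp4:1 pp5:1 pp6:1
Op 7: read(P2, v2) -> 36. No state change.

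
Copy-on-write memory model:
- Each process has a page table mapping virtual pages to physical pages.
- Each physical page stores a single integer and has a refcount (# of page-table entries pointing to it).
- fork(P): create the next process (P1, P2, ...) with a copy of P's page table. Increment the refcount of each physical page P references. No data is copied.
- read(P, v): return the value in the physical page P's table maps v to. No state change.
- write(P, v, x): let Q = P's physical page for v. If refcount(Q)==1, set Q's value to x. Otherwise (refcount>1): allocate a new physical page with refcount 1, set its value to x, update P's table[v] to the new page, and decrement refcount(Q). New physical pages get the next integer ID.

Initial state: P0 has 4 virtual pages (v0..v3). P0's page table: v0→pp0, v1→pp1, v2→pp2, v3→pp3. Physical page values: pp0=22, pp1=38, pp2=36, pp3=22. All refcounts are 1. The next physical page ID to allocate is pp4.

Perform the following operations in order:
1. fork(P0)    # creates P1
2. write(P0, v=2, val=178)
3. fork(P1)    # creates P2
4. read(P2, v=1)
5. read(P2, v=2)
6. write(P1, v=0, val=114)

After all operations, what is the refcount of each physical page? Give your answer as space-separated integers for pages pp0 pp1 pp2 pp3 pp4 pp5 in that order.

Op 1: fork(P0) -> P1. 4 ppages; refcounts: pp0:2 pp1:2 pp2:2 pp3:2
Op 2: write(P0, v2, 178). refcount(pp2)=2>1 -> COPY to pp4. 5 ppages; refcounts: pp0:2 pp1:2 pp2:1 pp3:2 pp4:1
Op 3: fork(P1) -> P2. 5 ppages; refcounts: pp0:3 pp1:3 pp2:2 pp3:3 pp4:1
Op 4: read(P2, v1) -> 38. No state change.
Op 5: read(P2, v2) -> 36. No state change.
Op 6: write(P1, v0, 114). refcount(pp0)=3>1 -> COPY to pp5. 6 ppages; refcounts: pp0:2 pp1:3 pp2:2 pp3:3 pp4:1 pp5:1

Answer: 2 3 2 3 1 1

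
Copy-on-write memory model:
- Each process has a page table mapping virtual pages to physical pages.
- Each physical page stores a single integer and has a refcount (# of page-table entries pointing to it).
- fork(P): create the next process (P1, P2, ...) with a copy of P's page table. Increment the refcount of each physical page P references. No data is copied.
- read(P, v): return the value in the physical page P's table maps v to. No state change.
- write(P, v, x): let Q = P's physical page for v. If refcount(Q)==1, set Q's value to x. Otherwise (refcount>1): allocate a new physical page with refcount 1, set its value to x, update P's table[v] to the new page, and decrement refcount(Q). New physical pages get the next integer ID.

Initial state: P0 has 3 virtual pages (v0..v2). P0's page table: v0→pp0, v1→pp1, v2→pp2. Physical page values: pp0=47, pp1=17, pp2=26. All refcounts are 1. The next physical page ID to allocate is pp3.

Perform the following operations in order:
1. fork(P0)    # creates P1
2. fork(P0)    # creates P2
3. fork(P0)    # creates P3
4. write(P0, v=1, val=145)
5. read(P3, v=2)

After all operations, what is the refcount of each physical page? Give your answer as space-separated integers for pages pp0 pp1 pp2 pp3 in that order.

Answer: 4 3 4 1

Derivation:
Op 1: fork(P0) -> P1. 3 ppages; refcounts: pp0:2 pp1:2 pp2:2
Op 2: fork(P0) -> P2. 3 ppages; refcounts: pp0:3 pp1:3 pp2:3
Op 3: fork(P0) -> P3. 3 ppages; refcounts: pp0:4 pp1:4 pp2:4
Op 4: write(P0, v1, 145). refcount(pp1)=4>1 -> COPY to pp3. 4 ppages; refcounts: pp0:4 pp1:3 pp2:4 pp3:1
Op 5: read(P3, v2) -> 26. No state change.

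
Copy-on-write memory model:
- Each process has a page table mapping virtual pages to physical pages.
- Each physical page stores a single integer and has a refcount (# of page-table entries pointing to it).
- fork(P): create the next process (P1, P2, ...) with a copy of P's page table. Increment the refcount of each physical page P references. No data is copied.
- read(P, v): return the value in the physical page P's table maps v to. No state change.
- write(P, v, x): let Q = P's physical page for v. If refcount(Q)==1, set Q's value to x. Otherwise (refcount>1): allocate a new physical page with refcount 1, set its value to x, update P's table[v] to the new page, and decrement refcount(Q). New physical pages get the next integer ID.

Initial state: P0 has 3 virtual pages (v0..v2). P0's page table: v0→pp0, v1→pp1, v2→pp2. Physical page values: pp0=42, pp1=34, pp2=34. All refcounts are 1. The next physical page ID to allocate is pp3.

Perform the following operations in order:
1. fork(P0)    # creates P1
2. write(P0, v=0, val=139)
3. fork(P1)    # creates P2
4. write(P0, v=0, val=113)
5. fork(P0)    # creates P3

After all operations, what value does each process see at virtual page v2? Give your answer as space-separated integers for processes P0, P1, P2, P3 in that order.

Answer: 34 34 34 34

Derivation:
Op 1: fork(P0) -> P1. 3 ppages; refcounts: pp0:2 pp1:2 pp2:2
Op 2: write(P0, v0, 139). refcount(pp0)=2>1 -> COPY to pp3. 4 ppages; refcounts: pp0:1 pp1:2 pp2:2 pp3:1
Op 3: fork(P1) -> P2. 4 ppages; refcounts: pp0:2 pp1:3 pp2:3 pp3:1
Op 4: write(P0, v0, 113). refcount(pp3)=1 -> write in place. 4 ppages; refcounts: pp0:2 pp1:3 pp2:3 pp3:1
Op 5: fork(P0) -> P3. 4 ppages; refcounts: pp0:2 pp1:4 pp2:4 pp3:2
P0: v2 -> pp2 = 34
P1: v2 -> pp2 = 34
P2: v2 -> pp2 = 34
P3: v2 -> pp2 = 34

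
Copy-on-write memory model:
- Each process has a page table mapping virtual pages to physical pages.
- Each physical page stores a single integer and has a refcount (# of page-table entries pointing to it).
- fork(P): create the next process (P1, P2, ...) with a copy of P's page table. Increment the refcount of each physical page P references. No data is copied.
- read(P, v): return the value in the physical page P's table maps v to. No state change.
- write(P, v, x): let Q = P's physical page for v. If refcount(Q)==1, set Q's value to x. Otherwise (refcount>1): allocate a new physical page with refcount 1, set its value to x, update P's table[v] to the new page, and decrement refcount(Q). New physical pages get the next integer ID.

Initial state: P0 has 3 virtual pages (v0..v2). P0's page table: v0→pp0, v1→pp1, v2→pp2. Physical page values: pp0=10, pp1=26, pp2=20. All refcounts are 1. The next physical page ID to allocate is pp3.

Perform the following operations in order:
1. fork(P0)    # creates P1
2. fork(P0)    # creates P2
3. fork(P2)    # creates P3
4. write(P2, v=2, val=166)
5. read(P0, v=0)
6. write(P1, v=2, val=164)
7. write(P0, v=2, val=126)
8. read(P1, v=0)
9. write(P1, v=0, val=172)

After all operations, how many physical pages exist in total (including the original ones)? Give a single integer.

Answer: 7

Derivation:
Op 1: fork(P0) -> P1. 3 ppages; refcounts: pp0:2 pp1:2 pp2:2
Op 2: fork(P0) -> P2. 3 ppages; refcounts: pp0:3 pp1:3 pp2:3
Op 3: fork(P2) -> P3. 3 ppages; refcounts: pp0:4 pp1:4 pp2:4
Op 4: write(P2, v2, 166). refcount(pp2)=4>1 -> COPY to pp3. 4 ppages; refcounts: pp0:4 pp1:4 pp2:3 pp3:1
Op 5: read(P0, v0) -> 10. No state change.
Op 6: write(P1, v2, 164). refcount(pp2)=3>1 -> COPY to pp4. 5 ppages; refcounts: pp0:4 pp1:4 pp2:2 pp3:1 pp4:1
Op 7: write(P0, v2, 126). refcount(pp2)=2>1 -> COPY to pp5. 6 ppages; refcounts: pp0:4 pp1:4 pp2:1 pp3:1 pp4:1 pp5:1
Op 8: read(P1, v0) -> 10. No state change.
Op 9: write(P1, v0, 172). refcount(pp0)=4>1 -> COPY to pp6. 7 ppages; refcounts: pp0:3 pp1:4 pp2:1 pp3:1 pp4:1 pp5:1 pp6:1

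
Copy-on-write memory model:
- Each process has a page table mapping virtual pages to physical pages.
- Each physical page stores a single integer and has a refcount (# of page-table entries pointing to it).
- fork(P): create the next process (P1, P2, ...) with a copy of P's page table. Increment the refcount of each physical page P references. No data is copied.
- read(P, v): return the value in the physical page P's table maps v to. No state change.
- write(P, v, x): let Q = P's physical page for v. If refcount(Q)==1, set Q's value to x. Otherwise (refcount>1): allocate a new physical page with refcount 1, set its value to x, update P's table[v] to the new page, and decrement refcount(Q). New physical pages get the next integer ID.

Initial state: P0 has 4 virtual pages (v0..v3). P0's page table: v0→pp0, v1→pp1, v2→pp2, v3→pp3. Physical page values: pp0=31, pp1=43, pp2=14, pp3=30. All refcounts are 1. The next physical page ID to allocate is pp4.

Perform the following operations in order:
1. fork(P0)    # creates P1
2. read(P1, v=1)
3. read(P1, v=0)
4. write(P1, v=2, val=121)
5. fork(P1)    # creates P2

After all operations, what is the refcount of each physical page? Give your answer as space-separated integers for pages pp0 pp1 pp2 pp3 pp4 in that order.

Answer: 3 3 1 3 2

Derivation:
Op 1: fork(P0) -> P1. 4 ppages; refcounts: pp0:2 pp1:2 pp2:2 pp3:2
Op 2: read(P1, v1) -> 43. No state change.
Op 3: read(P1, v0) -> 31. No state change.
Op 4: write(P1, v2, 121). refcount(pp2)=2>1 -> COPY to pp4. 5 ppages; refcounts: pp0:2 pp1:2 pp2:1 pp3:2 pp4:1
Op 5: fork(P1) -> P2. 5 ppages; refcounts: pp0:3 pp1:3 pp2:1 pp3:3 pp4:2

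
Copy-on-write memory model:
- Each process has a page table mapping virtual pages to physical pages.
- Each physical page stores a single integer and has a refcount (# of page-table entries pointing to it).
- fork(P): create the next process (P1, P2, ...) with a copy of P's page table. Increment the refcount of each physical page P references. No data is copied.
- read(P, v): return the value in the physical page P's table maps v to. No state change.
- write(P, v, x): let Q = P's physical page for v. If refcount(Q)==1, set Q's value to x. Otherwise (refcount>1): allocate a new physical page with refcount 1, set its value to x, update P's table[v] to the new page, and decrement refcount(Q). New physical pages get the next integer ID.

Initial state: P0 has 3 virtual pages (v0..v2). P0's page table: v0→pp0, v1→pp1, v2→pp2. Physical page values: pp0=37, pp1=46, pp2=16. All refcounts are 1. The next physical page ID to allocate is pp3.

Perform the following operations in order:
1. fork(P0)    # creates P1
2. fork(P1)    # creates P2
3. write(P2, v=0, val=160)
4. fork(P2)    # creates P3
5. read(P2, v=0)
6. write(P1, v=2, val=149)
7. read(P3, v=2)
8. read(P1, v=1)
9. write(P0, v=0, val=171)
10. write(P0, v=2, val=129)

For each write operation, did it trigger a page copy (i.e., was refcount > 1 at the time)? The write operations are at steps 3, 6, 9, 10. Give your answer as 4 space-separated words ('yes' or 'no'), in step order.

Op 1: fork(P0) -> P1. 3 ppages; refcounts: pp0:2 pp1:2 pp2:2
Op 2: fork(P1) -> P2. 3 ppages; refcounts: pp0:3 pp1:3 pp2:3
Op 3: write(P2, v0, 160). refcount(pp0)=3>1 -> COPY to pp3. 4 ppages; refcounts: pp0:2 pp1:3 pp2:3 pp3:1
Op 4: fork(P2) -> P3. 4 ppages; refcounts: pp0:2 pp1:4 pp2:4 pp3:2
Op 5: read(P2, v0) -> 160. No state change.
Op 6: write(P1, v2, 149). refcount(pp2)=4>1 -> COPY to pp4. 5 ppages; refcounts: pp0:2 pp1:4 pp2:3 pp3:2 pp4:1
Op 7: read(P3, v2) -> 16. No state change.
Op 8: read(P1, v1) -> 46. No state change.
Op 9: write(P0, v0, 171). refcount(pp0)=2>1 -> COPY to pp5. 6 ppages; refcounts: pp0:1 pp1:4 pp2:3 pp3:2 pp4:1 pp5:1
Op 10: write(P0, v2, 129). refcount(pp2)=3>1 -> COPY to pp6. 7 ppages; refcounts: pp0:1 pp1:4 pp2:2 pp3:2 pp4:1 pp5:1 pp6:1

yes yes yes yes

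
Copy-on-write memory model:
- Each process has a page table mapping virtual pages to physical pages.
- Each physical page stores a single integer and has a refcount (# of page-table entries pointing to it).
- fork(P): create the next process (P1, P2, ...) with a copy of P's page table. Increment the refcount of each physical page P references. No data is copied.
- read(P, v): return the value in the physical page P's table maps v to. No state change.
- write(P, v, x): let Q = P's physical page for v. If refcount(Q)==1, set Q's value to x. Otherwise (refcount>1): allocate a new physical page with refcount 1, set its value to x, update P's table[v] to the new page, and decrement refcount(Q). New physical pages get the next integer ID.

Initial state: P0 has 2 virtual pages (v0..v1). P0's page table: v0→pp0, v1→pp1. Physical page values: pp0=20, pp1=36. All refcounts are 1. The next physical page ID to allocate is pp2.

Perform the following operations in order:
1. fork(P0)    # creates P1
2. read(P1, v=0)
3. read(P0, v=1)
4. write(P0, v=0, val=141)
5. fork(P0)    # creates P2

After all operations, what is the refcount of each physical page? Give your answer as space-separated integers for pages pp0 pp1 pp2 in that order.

Answer: 1 3 2

Derivation:
Op 1: fork(P0) -> P1. 2 ppages; refcounts: pp0:2 pp1:2
Op 2: read(P1, v0) -> 20. No state change.
Op 3: read(P0, v1) -> 36. No state change.
Op 4: write(P0, v0, 141). refcount(pp0)=2>1 -> COPY to pp2. 3 ppages; refcounts: pp0:1 pp1:2 pp2:1
Op 5: fork(P0) -> P2. 3 ppages; refcounts: pp0:1 pp1:3 pp2:2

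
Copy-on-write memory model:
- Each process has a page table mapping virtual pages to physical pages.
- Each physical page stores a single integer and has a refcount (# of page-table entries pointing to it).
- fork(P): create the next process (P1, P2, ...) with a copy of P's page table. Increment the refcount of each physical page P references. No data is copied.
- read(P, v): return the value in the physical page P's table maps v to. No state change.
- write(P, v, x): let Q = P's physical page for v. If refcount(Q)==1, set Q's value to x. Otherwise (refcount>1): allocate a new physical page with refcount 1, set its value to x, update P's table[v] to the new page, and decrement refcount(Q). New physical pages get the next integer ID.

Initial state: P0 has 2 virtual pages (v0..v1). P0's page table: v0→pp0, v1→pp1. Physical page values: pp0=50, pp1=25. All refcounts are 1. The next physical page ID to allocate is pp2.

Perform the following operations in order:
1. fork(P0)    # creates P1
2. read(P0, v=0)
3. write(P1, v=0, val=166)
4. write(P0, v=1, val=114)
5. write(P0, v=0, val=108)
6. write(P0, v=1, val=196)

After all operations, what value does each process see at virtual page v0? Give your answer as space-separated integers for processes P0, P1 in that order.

Answer: 108 166

Derivation:
Op 1: fork(P0) -> P1. 2 ppages; refcounts: pp0:2 pp1:2
Op 2: read(P0, v0) -> 50. No state change.
Op 3: write(P1, v0, 166). refcount(pp0)=2>1 -> COPY to pp2. 3 ppages; refcounts: pp0:1 pp1:2 pp2:1
Op 4: write(P0, v1, 114). refcount(pp1)=2>1 -> COPY to pp3. 4 ppages; refcounts: pp0:1 pp1:1 pp2:1 pp3:1
Op 5: write(P0, v0, 108). refcount(pp0)=1 -> write in place. 4 ppages; refcounts: pp0:1 pp1:1 pp2:1 pp3:1
Op 6: write(P0, v1, 196). refcount(pp3)=1 -> write in place. 4 ppages; refcounts: pp0:1 pp1:1 pp2:1 pp3:1
P0: v0 -> pp0 = 108
P1: v0 -> pp2 = 166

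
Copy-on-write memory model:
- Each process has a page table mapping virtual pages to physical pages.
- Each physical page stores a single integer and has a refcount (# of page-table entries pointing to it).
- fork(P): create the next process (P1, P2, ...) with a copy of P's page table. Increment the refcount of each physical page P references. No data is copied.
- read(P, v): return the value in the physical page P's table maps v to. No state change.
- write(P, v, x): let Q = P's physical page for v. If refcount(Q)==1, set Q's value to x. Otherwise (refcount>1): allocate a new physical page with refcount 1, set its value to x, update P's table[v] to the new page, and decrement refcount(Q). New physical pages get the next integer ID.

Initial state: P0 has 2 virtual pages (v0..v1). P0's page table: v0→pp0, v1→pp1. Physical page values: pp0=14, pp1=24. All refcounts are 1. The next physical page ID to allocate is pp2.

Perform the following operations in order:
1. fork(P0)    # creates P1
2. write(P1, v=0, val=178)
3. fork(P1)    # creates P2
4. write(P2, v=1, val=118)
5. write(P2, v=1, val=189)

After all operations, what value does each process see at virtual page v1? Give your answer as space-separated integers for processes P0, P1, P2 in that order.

Answer: 24 24 189

Derivation:
Op 1: fork(P0) -> P1. 2 ppages; refcounts: pp0:2 pp1:2
Op 2: write(P1, v0, 178). refcount(pp0)=2>1 -> COPY to pp2. 3 ppages; refcounts: pp0:1 pp1:2 pp2:1
Op 3: fork(P1) -> P2. 3 ppages; refcounts: pp0:1 pp1:3 pp2:2
Op 4: write(P2, v1, 118). refcount(pp1)=3>1 -> COPY to pp3. 4 ppages; refcounts: pp0:1 pp1:2 pp2:2 pp3:1
Op 5: write(P2, v1, 189). refcount(pp3)=1 -> write in place. 4 ppages; refcounts: pp0:1 pp1:2 pp2:2 pp3:1
P0: v1 -> pp1 = 24
P1: v1 -> pp1 = 24
P2: v1 -> pp3 = 189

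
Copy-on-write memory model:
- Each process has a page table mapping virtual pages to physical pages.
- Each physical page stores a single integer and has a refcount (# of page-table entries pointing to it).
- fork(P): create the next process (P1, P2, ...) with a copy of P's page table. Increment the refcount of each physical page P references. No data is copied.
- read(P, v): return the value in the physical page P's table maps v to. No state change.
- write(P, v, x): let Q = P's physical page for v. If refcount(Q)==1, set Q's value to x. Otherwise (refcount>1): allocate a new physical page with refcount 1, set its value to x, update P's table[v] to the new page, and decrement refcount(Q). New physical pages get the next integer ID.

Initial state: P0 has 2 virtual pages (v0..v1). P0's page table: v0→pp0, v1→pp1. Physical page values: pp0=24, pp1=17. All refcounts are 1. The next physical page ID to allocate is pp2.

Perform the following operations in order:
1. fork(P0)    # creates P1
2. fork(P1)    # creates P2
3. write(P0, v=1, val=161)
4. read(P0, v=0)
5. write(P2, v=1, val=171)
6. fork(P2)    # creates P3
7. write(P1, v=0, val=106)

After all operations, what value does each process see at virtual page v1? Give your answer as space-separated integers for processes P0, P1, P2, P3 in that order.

Op 1: fork(P0) -> P1. 2 ppages; refcounts: pp0:2 pp1:2
Op 2: fork(P1) -> P2. 2 ppages; refcounts: pp0:3 pp1:3
Op 3: write(P0, v1, 161). refcount(pp1)=3>1 -> COPY to pp2. 3 ppages; refcounts: pp0:3 pp1:2 pp2:1
Op 4: read(P0, v0) -> 24. No state change.
Op 5: write(P2, v1, 171). refcount(pp1)=2>1 -> COPY to pp3. 4 ppages; refcounts: pp0:3 pp1:1 pp2:1 pp3:1
Op 6: fork(P2) -> P3. 4 ppages; refcounts: pp0:4 pp1:1 pp2:1 pp3:2
Op 7: write(P1, v0, 106). refcount(pp0)=4>1 -> COPY to pp4. 5 ppages; refcounts: pp0:3 pp1:1 pp2:1 pp3:2 pp4:1
P0: v1 -> pp2 = 161
P1: v1 -> pp1 = 17
P2: v1 -> pp3 = 171
P3: v1 -> pp3 = 171

Answer: 161 17 171 171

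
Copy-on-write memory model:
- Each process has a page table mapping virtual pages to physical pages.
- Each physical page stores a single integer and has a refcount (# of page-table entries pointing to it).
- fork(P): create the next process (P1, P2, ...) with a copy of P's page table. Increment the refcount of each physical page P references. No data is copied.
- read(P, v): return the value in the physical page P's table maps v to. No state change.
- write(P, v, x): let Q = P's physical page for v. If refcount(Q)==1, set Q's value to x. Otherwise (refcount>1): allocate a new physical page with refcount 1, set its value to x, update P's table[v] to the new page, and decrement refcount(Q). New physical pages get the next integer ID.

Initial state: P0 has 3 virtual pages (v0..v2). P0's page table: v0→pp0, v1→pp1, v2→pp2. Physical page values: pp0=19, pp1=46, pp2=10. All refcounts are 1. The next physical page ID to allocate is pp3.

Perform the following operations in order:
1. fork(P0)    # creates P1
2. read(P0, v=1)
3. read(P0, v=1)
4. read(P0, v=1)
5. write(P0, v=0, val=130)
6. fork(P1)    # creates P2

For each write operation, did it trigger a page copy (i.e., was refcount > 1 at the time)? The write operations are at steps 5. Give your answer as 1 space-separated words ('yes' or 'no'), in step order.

Op 1: fork(P0) -> P1. 3 ppages; refcounts: pp0:2 pp1:2 pp2:2
Op 2: read(P0, v1) -> 46. No state change.
Op 3: read(P0, v1) -> 46. No state change.
Op 4: read(P0, v1) -> 46. No state change.
Op 5: write(P0, v0, 130). refcount(pp0)=2>1 -> COPY to pp3. 4 ppages; refcounts: pp0:1 pp1:2 pp2:2 pp3:1
Op 6: fork(P1) -> P2. 4 ppages; refcounts: pp0:2 pp1:3 pp2:3 pp3:1

yes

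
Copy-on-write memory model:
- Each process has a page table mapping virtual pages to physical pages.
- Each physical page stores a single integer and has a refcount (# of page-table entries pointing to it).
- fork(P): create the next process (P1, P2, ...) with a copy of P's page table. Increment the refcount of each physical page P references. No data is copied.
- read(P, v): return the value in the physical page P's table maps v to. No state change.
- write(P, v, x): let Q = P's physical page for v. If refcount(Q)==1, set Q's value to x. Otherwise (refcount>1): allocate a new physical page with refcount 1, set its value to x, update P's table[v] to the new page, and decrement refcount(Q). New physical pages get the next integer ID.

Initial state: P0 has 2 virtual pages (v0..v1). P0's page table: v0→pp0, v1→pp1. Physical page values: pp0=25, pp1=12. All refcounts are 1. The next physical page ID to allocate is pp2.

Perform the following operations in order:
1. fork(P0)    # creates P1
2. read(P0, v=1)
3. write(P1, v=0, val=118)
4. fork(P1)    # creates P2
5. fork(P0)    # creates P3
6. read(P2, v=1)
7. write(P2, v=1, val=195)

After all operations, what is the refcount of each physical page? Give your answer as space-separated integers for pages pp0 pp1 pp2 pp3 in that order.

Op 1: fork(P0) -> P1. 2 ppages; refcounts: pp0:2 pp1:2
Op 2: read(P0, v1) -> 12. No state change.
Op 3: write(P1, v0, 118). refcount(pp0)=2>1 -> COPY to pp2. 3 ppages; refcounts: pp0:1 pp1:2 pp2:1
Op 4: fork(P1) -> P2. 3 ppages; refcounts: pp0:1 pp1:3 pp2:2
Op 5: fork(P0) -> P3. 3 ppages; refcounts: pp0:2 pp1:4 pp2:2
Op 6: read(P2, v1) -> 12. No state change.
Op 7: write(P2, v1, 195). refcount(pp1)=4>1 -> COPY to pp3. 4 ppages; refcounts: pp0:2 pp1:3 pp2:2 pp3:1

Answer: 2 3 2 1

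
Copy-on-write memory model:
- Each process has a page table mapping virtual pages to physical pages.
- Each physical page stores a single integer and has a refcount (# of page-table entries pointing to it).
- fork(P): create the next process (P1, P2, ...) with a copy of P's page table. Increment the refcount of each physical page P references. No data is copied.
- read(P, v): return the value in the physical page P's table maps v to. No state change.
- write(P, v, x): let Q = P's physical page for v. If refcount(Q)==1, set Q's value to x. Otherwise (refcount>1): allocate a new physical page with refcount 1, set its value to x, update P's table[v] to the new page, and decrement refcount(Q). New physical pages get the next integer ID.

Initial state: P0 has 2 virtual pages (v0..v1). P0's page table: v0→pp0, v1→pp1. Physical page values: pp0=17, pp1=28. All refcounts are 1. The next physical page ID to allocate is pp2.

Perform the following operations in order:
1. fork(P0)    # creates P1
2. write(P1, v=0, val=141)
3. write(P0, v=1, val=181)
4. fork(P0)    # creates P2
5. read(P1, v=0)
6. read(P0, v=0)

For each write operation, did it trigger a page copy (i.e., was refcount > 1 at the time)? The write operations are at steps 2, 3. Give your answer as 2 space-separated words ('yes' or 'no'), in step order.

Op 1: fork(P0) -> P1. 2 ppages; refcounts: pp0:2 pp1:2
Op 2: write(P1, v0, 141). refcount(pp0)=2>1 -> COPY to pp2. 3 ppages; refcounts: pp0:1 pp1:2 pp2:1
Op 3: write(P0, v1, 181). refcount(pp1)=2>1 -> COPY to pp3. 4 ppages; refcounts: pp0:1 pp1:1 pp2:1 pp3:1
Op 4: fork(P0) -> P2. 4 ppages; refcounts: pp0:2 pp1:1 pp2:1 pp3:2
Op 5: read(P1, v0) -> 141. No state change.
Op 6: read(P0, v0) -> 17. No state change.

yes yes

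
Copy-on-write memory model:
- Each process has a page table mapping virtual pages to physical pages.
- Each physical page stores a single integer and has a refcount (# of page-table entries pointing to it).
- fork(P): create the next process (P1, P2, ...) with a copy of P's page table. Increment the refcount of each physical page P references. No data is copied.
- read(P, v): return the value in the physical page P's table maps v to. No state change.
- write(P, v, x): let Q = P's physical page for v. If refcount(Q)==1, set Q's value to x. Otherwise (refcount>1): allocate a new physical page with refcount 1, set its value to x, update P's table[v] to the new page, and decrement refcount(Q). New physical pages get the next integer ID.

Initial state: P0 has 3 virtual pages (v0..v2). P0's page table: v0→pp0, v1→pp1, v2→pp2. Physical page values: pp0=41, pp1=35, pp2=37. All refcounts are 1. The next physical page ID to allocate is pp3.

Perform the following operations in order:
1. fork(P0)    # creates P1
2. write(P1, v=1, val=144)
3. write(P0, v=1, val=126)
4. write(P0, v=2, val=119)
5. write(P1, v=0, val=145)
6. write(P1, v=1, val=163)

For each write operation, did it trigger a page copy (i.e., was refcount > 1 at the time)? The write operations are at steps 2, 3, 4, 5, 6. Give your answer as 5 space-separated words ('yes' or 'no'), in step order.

Op 1: fork(P0) -> P1. 3 ppages; refcounts: pp0:2 pp1:2 pp2:2
Op 2: write(P1, v1, 144). refcount(pp1)=2>1 -> COPY to pp3. 4 ppages; refcounts: pp0:2 pp1:1 pp2:2 pp3:1
Op 3: write(P0, v1, 126). refcount(pp1)=1 -> write in place. 4 ppages; refcounts: pp0:2 pp1:1 pp2:2 pp3:1
Op 4: write(P0, v2, 119). refcount(pp2)=2>1 -> COPY to pp4. 5 ppages; refcounts: pp0:2 pp1:1 pp2:1 pp3:1 pp4:1
Op 5: write(P1, v0, 145). refcount(pp0)=2>1 -> COPY to pp5. 6 ppages; refcounts: pp0:1 pp1:1 pp2:1 pp3:1 pp4:1 pp5:1
Op 6: write(P1, v1, 163). refcount(pp3)=1 -> write in place. 6 ppages; refcounts: pp0:1 pp1:1 pp2:1 pp3:1 pp4:1 pp5:1

yes no yes yes no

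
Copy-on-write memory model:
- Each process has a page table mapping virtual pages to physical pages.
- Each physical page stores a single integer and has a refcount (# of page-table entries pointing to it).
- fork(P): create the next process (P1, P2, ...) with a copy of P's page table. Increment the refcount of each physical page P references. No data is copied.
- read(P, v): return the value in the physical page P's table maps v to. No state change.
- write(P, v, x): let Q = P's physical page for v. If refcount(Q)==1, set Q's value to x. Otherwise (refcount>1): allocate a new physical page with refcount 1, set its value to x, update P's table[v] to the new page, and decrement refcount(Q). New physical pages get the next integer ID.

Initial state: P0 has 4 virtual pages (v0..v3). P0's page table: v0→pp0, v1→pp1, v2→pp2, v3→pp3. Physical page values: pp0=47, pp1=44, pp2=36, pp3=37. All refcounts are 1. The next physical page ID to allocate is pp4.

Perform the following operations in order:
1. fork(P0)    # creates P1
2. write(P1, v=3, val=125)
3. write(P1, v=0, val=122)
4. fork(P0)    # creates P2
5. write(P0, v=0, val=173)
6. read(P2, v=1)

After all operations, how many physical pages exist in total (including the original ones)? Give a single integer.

Answer: 7

Derivation:
Op 1: fork(P0) -> P1. 4 ppages; refcounts: pp0:2 pp1:2 pp2:2 pp3:2
Op 2: write(P1, v3, 125). refcount(pp3)=2>1 -> COPY to pp4. 5 ppages; refcounts: pp0:2 pp1:2 pp2:2 pp3:1 pp4:1
Op 3: write(P1, v0, 122). refcount(pp0)=2>1 -> COPY to pp5. 6 ppages; refcounts: pp0:1 pp1:2 pp2:2 pp3:1 pp4:1 pp5:1
Op 4: fork(P0) -> P2. 6 ppages; refcounts: pp0:2 pp1:3 pp2:3 pp3:2 pp4:1 pp5:1
Op 5: write(P0, v0, 173). refcount(pp0)=2>1 -> COPY to pp6. 7 ppages; refcounts: pp0:1 pp1:3 pp2:3 pp3:2 pp4:1 pp5:1 pp6:1
Op 6: read(P2, v1) -> 44. No state change.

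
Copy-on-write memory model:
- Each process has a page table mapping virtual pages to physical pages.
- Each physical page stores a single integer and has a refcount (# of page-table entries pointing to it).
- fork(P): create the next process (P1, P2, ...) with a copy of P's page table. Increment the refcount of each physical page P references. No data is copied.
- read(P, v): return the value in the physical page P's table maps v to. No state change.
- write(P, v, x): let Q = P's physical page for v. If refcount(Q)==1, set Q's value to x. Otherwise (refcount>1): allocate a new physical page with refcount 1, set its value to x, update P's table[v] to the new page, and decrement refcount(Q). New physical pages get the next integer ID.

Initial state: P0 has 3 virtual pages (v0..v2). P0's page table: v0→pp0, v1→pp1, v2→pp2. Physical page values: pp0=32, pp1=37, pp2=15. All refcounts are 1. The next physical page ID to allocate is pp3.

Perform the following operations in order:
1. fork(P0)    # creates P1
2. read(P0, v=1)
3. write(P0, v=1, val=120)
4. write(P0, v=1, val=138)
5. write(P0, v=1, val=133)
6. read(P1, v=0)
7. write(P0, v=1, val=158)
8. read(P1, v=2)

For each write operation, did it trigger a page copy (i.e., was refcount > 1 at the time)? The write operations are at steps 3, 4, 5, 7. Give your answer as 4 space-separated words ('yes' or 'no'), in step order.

Op 1: fork(P0) -> P1. 3 ppages; refcounts: pp0:2 pp1:2 pp2:2
Op 2: read(P0, v1) -> 37. No state change.
Op 3: write(P0, v1, 120). refcount(pp1)=2>1 -> COPY to pp3. 4 ppages; refcounts: pp0:2 pp1:1 pp2:2 pp3:1
Op 4: write(P0, v1, 138). refcount(pp3)=1 -> write in place. 4 ppages; refcounts: pp0:2 pp1:1 pp2:2 pp3:1
Op 5: write(P0, v1, 133). refcount(pp3)=1 -> write in place. 4 ppages; refcounts: pp0:2 pp1:1 pp2:2 pp3:1
Op 6: read(P1, v0) -> 32. No state change.
Op 7: write(P0, v1, 158). refcount(pp3)=1 -> write in place. 4 ppages; refcounts: pp0:2 pp1:1 pp2:2 pp3:1
Op 8: read(P1, v2) -> 15. No state change.

yes no no no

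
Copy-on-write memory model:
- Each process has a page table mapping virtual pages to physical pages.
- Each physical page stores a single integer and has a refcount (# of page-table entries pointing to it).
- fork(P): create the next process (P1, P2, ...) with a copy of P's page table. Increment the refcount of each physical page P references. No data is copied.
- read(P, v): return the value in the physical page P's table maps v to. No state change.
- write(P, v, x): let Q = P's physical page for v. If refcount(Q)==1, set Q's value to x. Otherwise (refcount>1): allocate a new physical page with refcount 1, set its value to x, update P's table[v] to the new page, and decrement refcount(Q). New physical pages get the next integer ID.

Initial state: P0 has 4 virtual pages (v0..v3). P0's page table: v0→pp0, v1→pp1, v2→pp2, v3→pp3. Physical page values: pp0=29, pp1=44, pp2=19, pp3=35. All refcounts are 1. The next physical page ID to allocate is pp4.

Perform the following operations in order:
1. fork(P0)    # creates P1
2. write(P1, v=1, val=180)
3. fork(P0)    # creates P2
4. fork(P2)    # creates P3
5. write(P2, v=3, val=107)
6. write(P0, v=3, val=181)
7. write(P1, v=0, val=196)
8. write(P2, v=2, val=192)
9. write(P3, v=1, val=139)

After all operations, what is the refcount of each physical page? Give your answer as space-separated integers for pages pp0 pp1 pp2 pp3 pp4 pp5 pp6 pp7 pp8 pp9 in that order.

Answer: 3 2 3 2 1 1 1 1 1 1

Derivation:
Op 1: fork(P0) -> P1. 4 ppages; refcounts: pp0:2 pp1:2 pp2:2 pp3:2
Op 2: write(P1, v1, 180). refcount(pp1)=2>1 -> COPY to pp4. 5 ppages; refcounts: pp0:2 pp1:1 pp2:2 pp3:2 pp4:1
Op 3: fork(P0) -> P2. 5 ppages; refcounts: pp0:3 pp1:2 pp2:3 pp3:3 pp4:1
Op 4: fork(P2) -> P3. 5 ppages; refcounts: pp0:4 pp1:3 pp2:4 pp3:4 pp4:1
Op 5: write(P2, v3, 107). refcount(pp3)=4>1 -> COPY to pp5. 6 ppages; refcounts: pp0:4 pp1:3 pp2:4 pp3:3 pp4:1 pp5:1
Op 6: write(P0, v3, 181). refcount(pp3)=3>1 -> COPY to pp6. 7 ppages; refcounts: pp0:4 pp1:3 pp2:4 pp3:2 pp4:1 pp5:1 pp6:1
Op 7: write(P1, v0, 196). refcount(pp0)=4>1 -> COPY to pp7. 8 ppages; refcounts: pp0:3 pp1:3 pp2:4 pp3:2 pp4:1 pp5:1 pp6:1 pp7:1
Op 8: write(P2, v2, 192). refcount(pp2)=4>1 -> COPY to pp8. 9 ppages; refcounts: pp0:3 pp1:3 pp2:3 pp3:2 pp4:1 pp5:1 pp6:1 pp7:1 pp8:1
Op 9: write(P3, v1, 139). refcount(pp1)=3>1 -> COPY to pp9. 10 ppages; refcounts: pp0:3 pp1:2 pp2:3 pp3:2 pp4:1 pp5:1 pp6:1 pp7:1 pp8:1 pp9:1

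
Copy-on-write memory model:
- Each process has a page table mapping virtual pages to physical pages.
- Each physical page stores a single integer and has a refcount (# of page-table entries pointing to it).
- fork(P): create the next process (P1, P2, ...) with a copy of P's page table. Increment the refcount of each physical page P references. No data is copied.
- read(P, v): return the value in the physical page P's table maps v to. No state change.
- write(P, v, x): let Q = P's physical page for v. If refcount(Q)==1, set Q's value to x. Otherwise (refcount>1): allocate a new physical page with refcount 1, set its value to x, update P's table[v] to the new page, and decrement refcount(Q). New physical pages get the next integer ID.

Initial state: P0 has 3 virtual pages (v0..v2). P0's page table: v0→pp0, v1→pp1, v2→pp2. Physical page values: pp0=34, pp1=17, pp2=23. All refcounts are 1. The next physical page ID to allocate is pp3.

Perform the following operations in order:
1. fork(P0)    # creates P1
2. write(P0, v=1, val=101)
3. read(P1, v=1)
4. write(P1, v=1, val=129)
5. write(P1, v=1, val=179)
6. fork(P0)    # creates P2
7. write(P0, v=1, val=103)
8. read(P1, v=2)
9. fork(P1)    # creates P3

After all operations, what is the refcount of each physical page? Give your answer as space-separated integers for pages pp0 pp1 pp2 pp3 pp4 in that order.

Answer: 4 2 4 1 1

Derivation:
Op 1: fork(P0) -> P1. 3 ppages; refcounts: pp0:2 pp1:2 pp2:2
Op 2: write(P0, v1, 101). refcount(pp1)=2>1 -> COPY to pp3. 4 ppages; refcounts: pp0:2 pp1:1 pp2:2 pp3:1
Op 3: read(P1, v1) -> 17. No state change.
Op 4: write(P1, v1, 129). refcount(pp1)=1 -> write in place. 4 ppages; refcounts: pp0:2 pp1:1 pp2:2 pp3:1
Op 5: write(P1, v1, 179). refcount(pp1)=1 -> write in place. 4 ppages; refcounts: pp0:2 pp1:1 pp2:2 pp3:1
Op 6: fork(P0) -> P2. 4 ppages; refcounts: pp0:3 pp1:1 pp2:3 pp3:2
Op 7: write(P0, v1, 103). refcount(pp3)=2>1 -> COPY to pp4. 5 ppages; refcounts: pp0:3 pp1:1 pp2:3 pp3:1 pp4:1
Op 8: read(P1, v2) -> 23. No state change.
Op 9: fork(P1) -> P3. 5 ppages; refcounts: pp0:4 pp1:2 pp2:4 pp3:1 pp4:1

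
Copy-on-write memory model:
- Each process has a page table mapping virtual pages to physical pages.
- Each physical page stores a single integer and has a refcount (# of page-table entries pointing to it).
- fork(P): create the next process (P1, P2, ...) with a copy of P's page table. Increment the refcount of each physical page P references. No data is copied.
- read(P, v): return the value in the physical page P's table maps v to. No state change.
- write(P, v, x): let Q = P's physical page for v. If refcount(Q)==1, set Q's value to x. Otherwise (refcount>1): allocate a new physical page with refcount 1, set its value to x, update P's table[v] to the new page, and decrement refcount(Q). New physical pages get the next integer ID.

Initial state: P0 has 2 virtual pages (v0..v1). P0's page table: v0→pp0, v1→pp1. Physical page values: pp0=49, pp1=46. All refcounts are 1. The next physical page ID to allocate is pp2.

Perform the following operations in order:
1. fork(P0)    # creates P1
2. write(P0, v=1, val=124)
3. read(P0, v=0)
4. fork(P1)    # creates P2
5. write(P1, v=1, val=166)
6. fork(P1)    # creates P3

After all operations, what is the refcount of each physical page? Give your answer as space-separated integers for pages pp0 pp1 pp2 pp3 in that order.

Answer: 4 1 1 2

Derivation:
Op 1: fork(P0) -> P1. 2 ppages; refcounts: pp0:2 pp1:2
Op 2: write(P0, v1, 124). refcount(pp1)=2>1 -> COPY to pp2. 3 ppages; refcounts: pp0:2 pp1:1 pp2:1
Op 3: read(P0, v0) -> 49. No state change.
Op 4: fork(P1) -> P2. 3 ppages; refcounts: pp0:3 pp1:2 pp2:1
Op 5: write(P1, v1, 166). refcount(pp1)=2>1 -> COPY to pp3. 4 ppages; refcounts: pp0:3 pp1:1 pp2:1 pp3:1
Op 6: fork(P1) -> P3. 4 ppages; refcounts: pp0:4 pp1:1 pp2:1 pp3:2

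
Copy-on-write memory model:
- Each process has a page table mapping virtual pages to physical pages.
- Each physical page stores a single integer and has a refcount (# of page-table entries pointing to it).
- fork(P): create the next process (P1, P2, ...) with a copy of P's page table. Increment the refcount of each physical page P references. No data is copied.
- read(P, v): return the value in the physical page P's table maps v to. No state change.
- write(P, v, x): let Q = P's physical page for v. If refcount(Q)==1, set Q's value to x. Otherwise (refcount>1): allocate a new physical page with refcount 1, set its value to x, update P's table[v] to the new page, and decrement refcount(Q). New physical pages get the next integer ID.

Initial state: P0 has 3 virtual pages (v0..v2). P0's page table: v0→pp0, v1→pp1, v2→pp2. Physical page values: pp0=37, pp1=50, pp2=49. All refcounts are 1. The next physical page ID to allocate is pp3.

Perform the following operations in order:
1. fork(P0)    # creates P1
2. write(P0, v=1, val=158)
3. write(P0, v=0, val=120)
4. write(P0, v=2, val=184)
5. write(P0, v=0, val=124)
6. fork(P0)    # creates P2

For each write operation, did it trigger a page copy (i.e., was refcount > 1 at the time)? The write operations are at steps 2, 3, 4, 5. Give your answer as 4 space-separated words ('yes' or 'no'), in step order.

Op 1: fork(P0) -> P1. 3 ppages; refcounts: pp0:2 pp1:2 pp2:2
Op 2: write(P0, v1, 158). refcount(pp1)=2>1 -> COPY to pp3. 4 ppages; refcounts: pp0:2 pp1:1 pp2:2 pp3:1
Op 3: write(P0, v0, 120). refcount(pp0)=2>1 -> COPY to pp4. 5 ppages; refcounts: pp0:1 pp1:1 pp2:2 pp3:1 pp4:1
Op 4: write(P0, v2, 184). refcount(pp2)=2>1 -> COPY to pp5. 6 ppages; refcounts: pp0:1 pp1:1 pp2:1 pp3:1 pp4:1 pp5:1
Op 5: write(P0, v0, 124). refcount(pp4)=1 -> write in place. 6 ppages; refcounts: pp0:1 pp1:1 pp2:1 pp3:1 pp4:1 pp5:1
Op 6: fork(P0) -> P2. 6 ppages; refcounts: pp0:1 pp1:1 pp2:1 pp3:2 pp4:2 pp5:2

yes yes yes no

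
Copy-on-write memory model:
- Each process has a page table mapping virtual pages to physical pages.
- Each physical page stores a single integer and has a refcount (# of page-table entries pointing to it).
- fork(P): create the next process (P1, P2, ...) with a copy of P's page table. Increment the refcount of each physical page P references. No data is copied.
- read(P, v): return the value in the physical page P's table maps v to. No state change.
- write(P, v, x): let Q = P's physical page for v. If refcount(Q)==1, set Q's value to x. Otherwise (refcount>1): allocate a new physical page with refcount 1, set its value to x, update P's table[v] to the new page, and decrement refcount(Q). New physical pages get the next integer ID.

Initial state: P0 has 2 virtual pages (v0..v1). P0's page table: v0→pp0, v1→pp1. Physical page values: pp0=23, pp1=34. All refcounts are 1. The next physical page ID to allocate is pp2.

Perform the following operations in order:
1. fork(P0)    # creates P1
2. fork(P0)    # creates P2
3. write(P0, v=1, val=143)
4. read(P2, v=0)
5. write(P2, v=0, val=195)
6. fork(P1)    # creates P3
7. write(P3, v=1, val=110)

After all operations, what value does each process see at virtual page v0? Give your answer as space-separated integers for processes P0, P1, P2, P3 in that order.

Op 1: fork(P0) -> P1. 2 ppages; refcounts: pp0:2 pp1:2
Op 2: fork(P0) -> P2. 2 ppages; refcounts: pp0:3 pp1:3
Op 3: write(P0, v1, 143). refcount(pp1)=3>1 -> COPY to pp2. 3 ppages; refcounts: pp0:3 pp1:2 pp2:1
Op 4: read(P2, v0) -> 23. No state change.
Op 5: write(P2, v0, 195). refcount(pp0)=3>1 -> COPY to pp3. 4 ppages; refcounts: pp0:2 pp1:2 pp2:1 pp3:1
Op 6: fork(P1) -> P3. 4 ppages; refcounts: pp0:3 pp1:3 pp2:1 pp3:1
Op 7: write(P3, v1, 110). refcount(pp1)=3>1 -> COPY to pp4. 5 ppages; refcounts: pp0:3 pp1:2 pp2:1 pp3:1 pp4:1
P0: v0 -> pp0 = 23
P1: v0 -> pp0 = 23
P2: v0 -> pp3 = 195
P3: v0 -> pp0 = 23

Answer: 23 23 195 23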